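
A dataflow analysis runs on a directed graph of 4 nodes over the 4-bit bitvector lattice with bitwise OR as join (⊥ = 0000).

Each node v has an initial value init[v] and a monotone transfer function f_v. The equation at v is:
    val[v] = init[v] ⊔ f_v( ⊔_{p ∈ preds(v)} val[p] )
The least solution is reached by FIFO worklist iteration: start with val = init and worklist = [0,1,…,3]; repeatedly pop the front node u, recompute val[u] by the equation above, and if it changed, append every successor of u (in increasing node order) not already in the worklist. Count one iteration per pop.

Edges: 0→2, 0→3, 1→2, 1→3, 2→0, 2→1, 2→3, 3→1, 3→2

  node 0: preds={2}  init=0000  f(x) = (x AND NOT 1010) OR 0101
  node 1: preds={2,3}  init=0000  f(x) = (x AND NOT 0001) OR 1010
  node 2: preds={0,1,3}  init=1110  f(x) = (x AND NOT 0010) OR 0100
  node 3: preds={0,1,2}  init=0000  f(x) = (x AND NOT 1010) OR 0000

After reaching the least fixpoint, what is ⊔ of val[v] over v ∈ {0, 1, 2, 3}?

Iteration log — 7 steps:
  step 1. node 0  ⊔preds=1110  new=0101  old=0000  +wl: 
  step 2. node 1  ⊔preds=1110  new=1110  old=0000  +wl: 
  step 3. node 2  ⊔preds=1111  new=1111  old=1110  +wl: 0,1
  step 4. node 3  ⊔preds=1111  new=0101  old=0000  +wl: 2
  step 5. node 0  ⊔preds=1111  new=0101  stable
  step 6. node 1  ⊔preds=1111  new=1110  stable
  step 7. node 2  ⊔preds=1111  new=1111  stable

Least fixpoint reached:
  node 0: 0101
  node 1: 1110
  node 2: 1111
  node 3: 0101

1111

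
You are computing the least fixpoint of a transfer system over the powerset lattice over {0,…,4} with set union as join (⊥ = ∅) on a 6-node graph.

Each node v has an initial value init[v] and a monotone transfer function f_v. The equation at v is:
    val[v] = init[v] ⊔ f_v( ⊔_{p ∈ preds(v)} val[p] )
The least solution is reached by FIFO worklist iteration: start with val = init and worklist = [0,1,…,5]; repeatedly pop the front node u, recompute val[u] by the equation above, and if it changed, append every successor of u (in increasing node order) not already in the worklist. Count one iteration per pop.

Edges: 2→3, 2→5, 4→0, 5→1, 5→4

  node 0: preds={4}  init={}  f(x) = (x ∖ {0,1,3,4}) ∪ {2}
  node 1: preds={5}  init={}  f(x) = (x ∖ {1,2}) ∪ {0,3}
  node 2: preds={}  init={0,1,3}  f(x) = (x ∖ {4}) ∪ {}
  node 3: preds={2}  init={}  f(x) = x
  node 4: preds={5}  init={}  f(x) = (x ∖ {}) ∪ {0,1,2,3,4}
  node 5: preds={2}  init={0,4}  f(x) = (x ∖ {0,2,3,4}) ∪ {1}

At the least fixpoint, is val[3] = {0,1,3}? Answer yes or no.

Worklist (9 pops):
  #1 pop 0: in={} → {2} (was {}); enqueue []
  #2 pop 1: in={0,4} → {0,3,4} (was {}); enqueue []
  #3 pop 2: in={} → {0,1,3} (no change)
  #4 pop 3: in={0,1,3} → {0,1,3} (was {}); enqueue []
  #5 pop 4: in={0,4} → {0,1,2,3,4} (was {}); enqueue [0]
  #6 pop 5: in={0,1,3} → {0,1,4} (was {0,4}); enqueue [1,4]
  #7 pop 0: in={0,1,2,3,4} → {2} (no change)
  #8 pop 1: in={0,1,4} → {0,3,4} (no change)
  #9 pop 4: in={0,1,4} → {0,1,2,3,4} (no change)

Fixpoint:
  val[0] = {2}
  val[1] = {0,3,4}
  val[2] = {0,1,3}
  val[3] = {0,1,3}
  val[4] = {0,1,2,3,4}
  val[5] = {0,1,4}

yes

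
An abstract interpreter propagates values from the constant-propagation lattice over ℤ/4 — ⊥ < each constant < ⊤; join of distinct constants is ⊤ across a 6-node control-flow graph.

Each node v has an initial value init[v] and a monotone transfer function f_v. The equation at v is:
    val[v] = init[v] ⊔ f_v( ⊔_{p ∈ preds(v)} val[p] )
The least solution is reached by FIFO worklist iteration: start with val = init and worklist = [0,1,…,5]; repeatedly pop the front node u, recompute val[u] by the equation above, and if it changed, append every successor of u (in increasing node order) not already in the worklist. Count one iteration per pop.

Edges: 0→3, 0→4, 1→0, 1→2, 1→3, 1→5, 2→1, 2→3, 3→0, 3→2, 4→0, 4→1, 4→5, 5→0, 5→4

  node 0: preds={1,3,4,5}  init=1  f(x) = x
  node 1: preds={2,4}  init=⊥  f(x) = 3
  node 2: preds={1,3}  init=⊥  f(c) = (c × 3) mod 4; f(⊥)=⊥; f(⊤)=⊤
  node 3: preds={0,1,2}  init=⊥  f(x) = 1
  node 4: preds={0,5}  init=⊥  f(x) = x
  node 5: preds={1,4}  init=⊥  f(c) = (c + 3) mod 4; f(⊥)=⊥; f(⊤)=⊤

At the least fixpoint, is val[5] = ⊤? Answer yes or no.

Worklist (14 pops):
  #1 pop 0: in=⊥ → 1 (no change)
  #2 pop 1: in=⊥ → 3 (was ⊥); enqueue [0]
  #3 pop 2: in=3 → 1 (was ⊥); enqueue [1]
  #4 pop 3: in=⊤ → 1 (was ⊥); enqueue [2]
  #5 pop 4: in=1 → 1 (was ⊥); enqueue []
  #6 pop 5: in=⊤ → ⊤ (was ⊥); enqueue [4]
  #7 pop 0: in=⊤ → ⊤ (was 1); enqueue [3]
  #8 pop 1: in=1 → 3 (no change)
  #9 pop 2: in=⊤ → ⊤ (was 1); enqueue [1]
  #10 pop 4: in=⊤ → ⊤ (was 1); enqueue [0,5]
  #11 pop 3: in=⊤ → 1 (no change)
  #12 pop 1: in=⊤ → 3 (no change)
  #13 pop 0: in=⊤ → ⊤ (no change)
  #14 pop 5: in=⊤ → ⊤ (no change)

Fixpoint:
  val[0] = ⊤
  val[1] = 3
  val[2] = ⊤
  val[3] = 1
  val[4] = ⊤
  val[5] = ⊤

yes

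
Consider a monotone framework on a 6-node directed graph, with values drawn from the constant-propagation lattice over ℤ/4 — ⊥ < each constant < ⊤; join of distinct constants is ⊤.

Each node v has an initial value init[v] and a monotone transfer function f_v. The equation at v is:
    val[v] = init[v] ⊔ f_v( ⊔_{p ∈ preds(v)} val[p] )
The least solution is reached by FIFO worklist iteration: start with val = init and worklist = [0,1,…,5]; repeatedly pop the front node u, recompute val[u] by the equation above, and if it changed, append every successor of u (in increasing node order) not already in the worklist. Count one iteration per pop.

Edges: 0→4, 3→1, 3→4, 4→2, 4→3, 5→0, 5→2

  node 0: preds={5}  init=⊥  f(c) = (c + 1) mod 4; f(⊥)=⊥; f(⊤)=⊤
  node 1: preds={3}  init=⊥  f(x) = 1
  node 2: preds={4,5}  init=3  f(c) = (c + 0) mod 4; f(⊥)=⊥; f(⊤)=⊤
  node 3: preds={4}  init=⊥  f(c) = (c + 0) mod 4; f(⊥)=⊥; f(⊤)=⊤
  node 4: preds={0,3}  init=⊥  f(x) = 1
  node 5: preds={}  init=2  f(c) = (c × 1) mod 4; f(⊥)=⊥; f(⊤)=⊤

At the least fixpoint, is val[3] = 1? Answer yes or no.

yes

Worklist (10 pops):
  #1 pop 0: in=2 → 3 (was ⊥); enqueue []
  #2 pop 1: in=⊥ → 1 (was ⊥); enqueue []
  #3 pop 2: in=2 → ⊤ (was 3); enqueue []
  #4 pop 3: in=⊥ → ⊥ (no change)
  #5 pop 4: in=3 → 1 (was ⊥); enqueue [2,3]
  #6 pop 5: in=⊥ → 2 (no change)
  #7 pop 2: in=⊤ → ⊤ (no change)
  #8 pop 3: in=1 → 1 (was ⊥); enqueue [1,4]
  #9 pop 1: in=1 → 1 (no change)
  #10 pop 4: in=⊤ → 1 (no change)

Fixpoint:
  val[0] = 3
  val[1] = 1
  val[2] = ⊤
  val[3] = 1
  val[4] = 1
  val[5] = 2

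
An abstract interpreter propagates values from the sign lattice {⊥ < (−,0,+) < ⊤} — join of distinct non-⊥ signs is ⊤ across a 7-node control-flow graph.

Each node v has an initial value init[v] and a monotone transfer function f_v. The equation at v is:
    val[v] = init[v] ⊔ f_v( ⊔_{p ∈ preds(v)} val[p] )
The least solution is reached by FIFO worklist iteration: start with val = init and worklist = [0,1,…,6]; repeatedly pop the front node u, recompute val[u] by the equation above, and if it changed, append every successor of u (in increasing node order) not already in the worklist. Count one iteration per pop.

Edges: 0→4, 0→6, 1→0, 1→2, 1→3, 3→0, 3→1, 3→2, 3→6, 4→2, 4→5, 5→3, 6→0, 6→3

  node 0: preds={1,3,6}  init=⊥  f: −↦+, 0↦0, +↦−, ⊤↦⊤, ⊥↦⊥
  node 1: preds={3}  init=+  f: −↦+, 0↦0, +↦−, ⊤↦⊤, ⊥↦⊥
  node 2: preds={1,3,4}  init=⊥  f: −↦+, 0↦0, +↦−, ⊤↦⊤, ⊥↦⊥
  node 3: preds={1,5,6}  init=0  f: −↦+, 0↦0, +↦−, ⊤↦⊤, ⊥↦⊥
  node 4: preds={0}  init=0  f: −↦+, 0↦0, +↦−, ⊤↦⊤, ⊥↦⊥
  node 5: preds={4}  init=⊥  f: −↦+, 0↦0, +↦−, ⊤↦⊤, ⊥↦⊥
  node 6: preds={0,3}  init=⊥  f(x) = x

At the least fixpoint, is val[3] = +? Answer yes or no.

Trace (11 dequeues):
  [1] u=0 | in ⊤ | out ⊤ | prev ⊥ | push {}
  [2] u=1 | in 0 | out ⊤ | prev + | push {0}
  [3] u=2 | in ⊤ | out ⊤ | prev ⊥ | push {}
  [4] u=3 | in ⊤ | out ⊤ | prev 0 | push {1,2}
  [5] u=4 | in ⊤ | out ⊤ | prev 0 | push {}
  [6] u=5 | in ⊤ | out ⊤ | prev ⊥ | push {3}
  [7] u=6 | in ⊤ | out ⊤ | prev ⊥ | push {}
  [8] u=0 | in ⊤ | out ⊤ | ==
  [9] u=1 | in ⊤ | out ⊤ | ==
  [10] u=2 | in ⊤ | out ⊤ | ==
  [11] u=3 | in ⊤ | out ⊤ | ==

Converged values:
  [0] ⊤
  [1] ⊤
  [2] ⊤
  [3] ⊤
  [4] ⊤
  [5] ⊤
  [6] ⊤

no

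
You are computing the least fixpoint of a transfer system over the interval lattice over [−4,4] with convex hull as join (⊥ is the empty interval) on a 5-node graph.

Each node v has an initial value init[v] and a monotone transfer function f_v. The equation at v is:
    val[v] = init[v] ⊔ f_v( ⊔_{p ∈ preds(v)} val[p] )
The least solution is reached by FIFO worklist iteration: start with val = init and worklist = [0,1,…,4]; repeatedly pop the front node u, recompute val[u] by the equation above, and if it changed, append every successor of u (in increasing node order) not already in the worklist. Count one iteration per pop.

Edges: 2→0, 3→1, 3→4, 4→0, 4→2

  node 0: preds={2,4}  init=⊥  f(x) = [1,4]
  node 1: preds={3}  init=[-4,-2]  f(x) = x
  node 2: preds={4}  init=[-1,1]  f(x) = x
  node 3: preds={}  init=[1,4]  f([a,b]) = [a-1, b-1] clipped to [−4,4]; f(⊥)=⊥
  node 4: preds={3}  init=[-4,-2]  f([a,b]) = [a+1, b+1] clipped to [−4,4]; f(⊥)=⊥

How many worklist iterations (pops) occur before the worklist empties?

Worklist (8 pops):
  #1 pop 0: in=[-4,1] → [1,4] (was ⊥); enqueue []
  #2 pop 1: in=[1,4] → [-4,4] (was [-4,-2]); enqueue []
  #3 pop 2: in=[-4,-2] → [-4,1] (was [-1,1]); enqueue [0]
  #4 pop 3: in=⊥ → [1,4] (no change)
  #5 pop 4: in=[1,4] → [-4,4] (was [-4,-2]); enqueue [2]
  #6 pop 0: in=[-4,4] → [1,4] (no change)
  #7 pop 2: in=[-4,4] → [-4,4] (was [-4,1]); enqueue [0]
  #8 pop 0: in=[-4,4] → [1,4] (no change)

Fixpoint:
  val[0] = [1,4]
  val[1] = [-4,4]
  val[2] = [-4,4]
  val[3] = [1,4]
  val[4] = [-4,4]

8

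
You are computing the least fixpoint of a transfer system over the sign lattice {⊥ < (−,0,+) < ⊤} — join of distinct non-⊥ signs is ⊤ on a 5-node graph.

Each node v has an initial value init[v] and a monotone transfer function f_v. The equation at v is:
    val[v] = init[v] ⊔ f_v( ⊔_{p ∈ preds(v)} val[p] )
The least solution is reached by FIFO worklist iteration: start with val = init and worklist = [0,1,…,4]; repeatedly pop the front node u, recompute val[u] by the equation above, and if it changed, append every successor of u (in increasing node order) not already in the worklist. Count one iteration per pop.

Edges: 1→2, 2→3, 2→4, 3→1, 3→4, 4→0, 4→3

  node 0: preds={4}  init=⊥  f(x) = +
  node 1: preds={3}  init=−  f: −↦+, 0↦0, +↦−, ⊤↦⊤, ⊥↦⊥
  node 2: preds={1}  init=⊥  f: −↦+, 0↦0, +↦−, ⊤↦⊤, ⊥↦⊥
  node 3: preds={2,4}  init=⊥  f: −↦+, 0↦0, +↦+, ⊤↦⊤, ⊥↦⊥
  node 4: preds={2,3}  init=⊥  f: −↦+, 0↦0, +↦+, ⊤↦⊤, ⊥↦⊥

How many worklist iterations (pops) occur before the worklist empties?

8

Worklist (8 pops):
  #1 pop 0: in=⊥ → + (was ⊥); enqueue []
  #2 pop 1: in=⊥ → − (no change)
  #3 pop 2: in=− → + (was ⊥); enqueue []
  #4 pop 3: in=+ → + (was ⊥); enqueue [1]
  #5 pop 4: in=+ → + (was ⊥); enqueue [0,3]
  #6 pop 1: in=+ → − (no change)
  #7 pop 0: in=+ → + (no change)
  #8 pop 3: in=+ → + (no change)

Fixpoint:
  val[0] = +
  val[1] = −
  val[2] = +
  val[3] = +
  val[4] = +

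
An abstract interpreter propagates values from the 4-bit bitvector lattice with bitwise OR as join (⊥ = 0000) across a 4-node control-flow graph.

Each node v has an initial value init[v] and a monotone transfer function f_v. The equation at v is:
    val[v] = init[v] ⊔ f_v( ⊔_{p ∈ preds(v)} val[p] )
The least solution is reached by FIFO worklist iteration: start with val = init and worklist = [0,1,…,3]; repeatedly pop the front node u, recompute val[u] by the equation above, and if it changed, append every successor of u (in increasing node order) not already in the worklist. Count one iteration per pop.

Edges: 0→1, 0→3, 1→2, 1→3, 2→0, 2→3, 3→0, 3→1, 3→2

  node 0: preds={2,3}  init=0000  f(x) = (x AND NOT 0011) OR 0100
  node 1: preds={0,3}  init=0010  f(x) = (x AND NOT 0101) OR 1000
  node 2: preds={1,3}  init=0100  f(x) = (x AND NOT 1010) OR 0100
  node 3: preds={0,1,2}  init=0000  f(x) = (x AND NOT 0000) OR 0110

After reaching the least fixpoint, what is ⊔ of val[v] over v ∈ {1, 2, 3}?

Worklist (8 pops):
  #1 pop 0: in=0100 → 0100 (was 0000); enqueue []
  #2 pop 1: in=0100 → 1010 (was 0010); enqueue []
  #3 pop 2: in=1010 → 0100 (no change)
  #4 pop 3: in=1110 → 1110 (was 0000); enqueue [0,1,2]
  #5 pop 0: in=1110 → 1100 (was 0100); enqueue [3]
  #6 pop 1: in=1110 → 1010 (no change)
  #7 pop 2: in=1110 → 0100 (no change)
  #8 pop 3: in=1110 → 1110 (no change)

Fixpoint:
  val[0] = 1100
  val[1] = 1010
  val[2] = 0100
  val[3] = 1110

1110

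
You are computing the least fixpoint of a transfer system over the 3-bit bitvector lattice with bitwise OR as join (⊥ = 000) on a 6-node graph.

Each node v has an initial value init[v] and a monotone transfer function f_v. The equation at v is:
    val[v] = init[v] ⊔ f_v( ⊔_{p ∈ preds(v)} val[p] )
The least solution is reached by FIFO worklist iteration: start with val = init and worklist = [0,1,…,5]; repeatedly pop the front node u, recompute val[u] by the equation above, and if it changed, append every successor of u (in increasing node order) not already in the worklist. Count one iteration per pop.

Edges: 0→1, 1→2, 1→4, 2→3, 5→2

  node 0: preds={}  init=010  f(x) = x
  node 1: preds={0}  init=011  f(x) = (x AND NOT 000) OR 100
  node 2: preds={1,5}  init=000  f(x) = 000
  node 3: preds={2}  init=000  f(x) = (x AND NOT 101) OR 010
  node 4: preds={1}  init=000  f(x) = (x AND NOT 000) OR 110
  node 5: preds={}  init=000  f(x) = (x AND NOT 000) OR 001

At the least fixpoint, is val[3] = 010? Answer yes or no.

Iteration log — 7 steps:
  step 1. node 0  ⊔preds=000  new=010  stable
  step 2. node 1  ⊔preds=010  new=111  old=011  +wl: 
  step 3. node 2  ⊔preds=111  new=000  stable
  step 4. node 3  ⊔preds=000  new=010  old=000  +wl: 
  step 5. node 4  ⊔preds=111  new=111  old=000  +wl: 
  step 6. node 5  ⊔preds=000  new=001  old=000  +wl: 2
  step 7. node 2  ⊔preds=111  new=000  stable

Least fixpoint reached:
  node 0: 010
  node 1: 111
  node 2: 000
  node 3: 010
  node 4: 111
  node 5: 001

yes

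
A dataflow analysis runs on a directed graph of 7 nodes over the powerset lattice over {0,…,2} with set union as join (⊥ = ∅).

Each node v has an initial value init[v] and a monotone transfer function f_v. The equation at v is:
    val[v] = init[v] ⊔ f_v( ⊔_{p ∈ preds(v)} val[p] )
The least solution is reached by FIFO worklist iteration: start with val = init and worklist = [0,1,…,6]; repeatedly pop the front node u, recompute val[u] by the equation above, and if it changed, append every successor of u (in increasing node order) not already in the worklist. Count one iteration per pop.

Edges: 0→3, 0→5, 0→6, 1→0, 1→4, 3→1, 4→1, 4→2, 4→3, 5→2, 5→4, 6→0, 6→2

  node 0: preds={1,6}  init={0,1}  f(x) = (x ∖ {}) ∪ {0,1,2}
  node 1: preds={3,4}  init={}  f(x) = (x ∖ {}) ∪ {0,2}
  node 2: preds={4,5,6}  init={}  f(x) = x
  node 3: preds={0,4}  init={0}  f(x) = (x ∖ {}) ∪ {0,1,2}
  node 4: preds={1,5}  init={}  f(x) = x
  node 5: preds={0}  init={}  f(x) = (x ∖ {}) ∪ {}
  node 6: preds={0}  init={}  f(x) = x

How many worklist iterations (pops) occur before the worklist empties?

Worklist (16 pops):
  #1 pop 0: in={} → {0,1,2} (was {0,1}); enqueue []
  #2 pop 1: in={0} → {0,2} (was {}); enqueue [0]
  #3 pop 2: in={} → {} (no change)
  #4 pop 3: in={0,1,2} → {0,1,2} (was {0}); enqueue [1]
  #5 pop 4: in={0,2} → {0,2} (was {}); enqueue [2,3]
  #6 pop 5: in={0,1,2} → {0,1,2} (was {}); enqueue [4]
  #7 pop 6: in={0,1,2} → {0,1,2} (was {}); enqueue []
  #8 pop 0: in={0,1,2} → {0,1,2} (no change)
  #9 pop 1: in={0,1,2} → {0,1,2} (was {0,2}); enqueue [0]
  #10 pop 2: in={0,1,2} → {0,1,2} (was {}); enqueue []
  #11 pop 3: in={0,1,2} → {0,1,2} (no change)
  #12 pop 4: in={0,1,2} → {0,1,2} (was {0,2}); enqueue [1,2,3]
  #13 pop 0: in={0,1,2} → {0,1,2} (no change)
  #14 pop 1: in={0,1,2} → {0,1,2} (no change)
  #15 pop 2: in={0,1,2} → {0,1,2} (no change)
  #16 pop 3: in={0,1,2} → {0,1,2} (no change)

Fixpoint:
  val[0] = {0,1,2}
  val[1] = {0,1,2}
  val[2] = {0,1,2}
  val[3] = {0,1,2}
  val[4] = {0,1,2}
  val[5] = {0,1,2}
  val[6] = {0,1,2}

16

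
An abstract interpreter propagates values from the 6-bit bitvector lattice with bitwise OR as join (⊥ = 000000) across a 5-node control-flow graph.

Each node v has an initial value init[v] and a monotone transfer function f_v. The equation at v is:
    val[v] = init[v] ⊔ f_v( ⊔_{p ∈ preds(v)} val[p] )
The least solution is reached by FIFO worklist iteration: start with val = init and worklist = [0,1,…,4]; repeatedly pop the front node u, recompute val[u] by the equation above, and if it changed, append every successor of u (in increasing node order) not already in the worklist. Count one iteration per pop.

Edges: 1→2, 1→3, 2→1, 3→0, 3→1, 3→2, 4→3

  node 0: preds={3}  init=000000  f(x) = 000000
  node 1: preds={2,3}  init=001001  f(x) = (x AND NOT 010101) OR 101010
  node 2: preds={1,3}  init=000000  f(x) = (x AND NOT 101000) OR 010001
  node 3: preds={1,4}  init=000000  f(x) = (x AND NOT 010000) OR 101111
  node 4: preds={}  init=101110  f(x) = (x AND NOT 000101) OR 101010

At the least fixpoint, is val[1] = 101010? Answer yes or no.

no

Trace (9 dequeues):
  [1] u=0 | in 000000 | out 000000 | ==
  [2] u=1 | in 000000 | out 101011 | prev 001001 | push {}
  [3] u=2 | in 101011 | out 010011 | prev 000000 | push {1}
  [4] u=3 | in 101111 | out 101111 | prev 000000 | push {0,2}
  [5] u=4 | in 000000 | out 101110 | ==
  [6] u=1 | in 111111 | out 101011 | ==
  [7] u=0 | in 101111 | out 000000 | ==
  [8] u=2 | in 101111 | out 010111 | prev 010011 | push {1}
  [9] u=1 | in 111111 | out 101011 | ==

Converged values:
  [0] 000000
  [1] 101011
  [2] 010111
  [3] 101111
  [4] 101110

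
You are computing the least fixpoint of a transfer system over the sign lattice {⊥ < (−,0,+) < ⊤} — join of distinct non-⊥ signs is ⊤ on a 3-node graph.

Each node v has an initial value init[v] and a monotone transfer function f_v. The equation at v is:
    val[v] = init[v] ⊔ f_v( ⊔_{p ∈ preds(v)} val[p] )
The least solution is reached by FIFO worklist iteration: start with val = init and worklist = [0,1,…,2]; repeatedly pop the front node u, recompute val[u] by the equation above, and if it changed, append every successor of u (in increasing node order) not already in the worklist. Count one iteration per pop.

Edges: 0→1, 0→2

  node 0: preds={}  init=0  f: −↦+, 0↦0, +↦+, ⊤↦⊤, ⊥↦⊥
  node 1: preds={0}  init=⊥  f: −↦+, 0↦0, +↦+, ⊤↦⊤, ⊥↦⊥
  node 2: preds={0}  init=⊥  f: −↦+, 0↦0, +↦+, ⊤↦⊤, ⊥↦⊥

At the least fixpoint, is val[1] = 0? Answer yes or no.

yes

Worklist (3 pops):
  #1 pop 0: in=⊥ → 0 (no change)
  #2 pop 1: in=0 → 0 (was ⊥); enqueue []
  #3 pop 2: in=0 → 0 (was ⊥); enqueue []

Fixpoint:
  val[0] = 0
  val[1] = 0
  val[2] = 0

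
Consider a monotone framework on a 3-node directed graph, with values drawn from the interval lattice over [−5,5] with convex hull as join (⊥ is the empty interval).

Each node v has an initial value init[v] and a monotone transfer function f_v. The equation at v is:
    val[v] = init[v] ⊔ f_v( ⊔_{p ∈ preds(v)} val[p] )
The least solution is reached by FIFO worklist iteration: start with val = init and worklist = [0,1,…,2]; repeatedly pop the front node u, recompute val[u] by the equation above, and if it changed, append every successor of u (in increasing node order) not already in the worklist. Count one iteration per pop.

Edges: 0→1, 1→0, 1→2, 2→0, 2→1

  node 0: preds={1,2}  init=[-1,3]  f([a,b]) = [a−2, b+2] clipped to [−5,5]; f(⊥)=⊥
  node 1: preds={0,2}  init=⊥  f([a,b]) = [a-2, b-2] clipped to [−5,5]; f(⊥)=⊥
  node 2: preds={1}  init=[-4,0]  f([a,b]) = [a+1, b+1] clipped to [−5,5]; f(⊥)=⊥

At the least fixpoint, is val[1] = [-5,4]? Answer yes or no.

Trace (13 dequeues):
  [1] u=0 | in [-4,0] | out [-5,3] | prev [-1,3] | push {}
  [2] u=1 | in [-5,3] | out [-5,1] | prev ⊥ | push {0}
  [3] u=2 | in [-5,1] | out [-4,2] | prev [-4,0] | push {1}
  [4] u=0 | in [-5,2] | out [-5,4] | prev [-5,3] | push {}
  [5] u=1 | in [-5,4] | out [-5,2] | prev [-5,1] | push {0,2}
  [6] u=0 | in [-5,2] | out [-5,4] | ==
  [7] u=2 | in [-5,2] | out [-4,3] | prev [-4,2] | push {0,1}
  [8] u=0 | in [-5,3] | out [-5,5] | prev [-5,4] | push {}
  [9] u=1 | in [-5,5] | out [-5,3] | prev [-5,2] | push {0,2}
  [10] u=0 | in [-5,3] | out [-5,5] | ==
  [11] u=2 | in [-5,3] | out [-4,4] | prev [-4,3] | push {0,1}
  [12] u=0 | in [-5,4] | out [-5,5] | ==
  [13] u=1 | in [-5,5] | out [-5,3] | ==

Converged values:
  [0] [-5,5]
  [1] [-5,3]
  [2] [-4,4]

no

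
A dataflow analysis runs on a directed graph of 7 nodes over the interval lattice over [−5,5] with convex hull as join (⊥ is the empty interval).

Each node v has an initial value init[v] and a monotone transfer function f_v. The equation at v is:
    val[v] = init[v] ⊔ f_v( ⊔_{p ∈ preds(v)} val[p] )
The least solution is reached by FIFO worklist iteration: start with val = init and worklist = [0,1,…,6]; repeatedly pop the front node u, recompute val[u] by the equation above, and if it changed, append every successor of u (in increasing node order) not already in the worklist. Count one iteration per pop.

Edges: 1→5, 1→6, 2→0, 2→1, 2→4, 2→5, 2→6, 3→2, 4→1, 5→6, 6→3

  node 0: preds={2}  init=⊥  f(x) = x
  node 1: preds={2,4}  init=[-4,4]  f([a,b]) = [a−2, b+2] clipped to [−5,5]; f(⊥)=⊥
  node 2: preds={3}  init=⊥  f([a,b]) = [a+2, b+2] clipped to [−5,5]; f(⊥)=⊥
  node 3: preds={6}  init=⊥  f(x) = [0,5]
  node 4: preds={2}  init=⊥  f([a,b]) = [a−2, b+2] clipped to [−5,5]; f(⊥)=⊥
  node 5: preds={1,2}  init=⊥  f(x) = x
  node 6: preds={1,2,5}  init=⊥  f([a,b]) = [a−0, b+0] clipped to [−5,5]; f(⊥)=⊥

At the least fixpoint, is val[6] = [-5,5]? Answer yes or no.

Worklist (16 pops):
  #1 pop 0: in=⊥ → ⊥ (no change)
  #2 pop 1: in=⊥ → [-4,4] (no change)
  #3 pop 2: in=⊥ → ⊥ (no change)
  #4 pop 3: in=⊥ → [0,5] (was ⊥); enqueue [2]
  #5 pop 4: in=⊥ → ⊥ (no change)
  #6 pop 5: in=[-4,4] → [-4,4] (was ⊥); enqueue []
  #7 pop 6: in=[-4,4] → [-4,4] (was ⊥); enqueue [3]
  #8 pop 2: in=[0,5] → [2,5] (was ⊥); enqueue [0,1,4,5,6]
  #9 pop 3: in=[-4,4] → [0,5] (no change)
  #10 pop 0: in=[2,5] → [2,5] (was ⊥); enqueue []
  #11 pop 1: in=[2,5] → [-4,5] (was [-4,4]); enqueue []
  #12 pop 4: in=[2,5] → [0,5] (was ⊥); enqueue [1]
  #13 pop 5: in=[-4,5] → [-4,5] (was [-4,4]); enqueue []
  #14 pop 6: in=[-4,5] → [-4,5] (was [-4,4]); enqueue [3]
  #15 pop 1: in=[0,5] → [-4,5] (no change)
  #16 pop 3: in=[-4,5] → [0,5] (no change)

Fixpoint:
  val[0] = [2,5]
  val[1] = [-4,5]
  val[2] = [2,5]
  val[3] = [0,5]
  val[4] = [0,5]
  val[5] = [-4,5]
  val[6] = [-4,5]

no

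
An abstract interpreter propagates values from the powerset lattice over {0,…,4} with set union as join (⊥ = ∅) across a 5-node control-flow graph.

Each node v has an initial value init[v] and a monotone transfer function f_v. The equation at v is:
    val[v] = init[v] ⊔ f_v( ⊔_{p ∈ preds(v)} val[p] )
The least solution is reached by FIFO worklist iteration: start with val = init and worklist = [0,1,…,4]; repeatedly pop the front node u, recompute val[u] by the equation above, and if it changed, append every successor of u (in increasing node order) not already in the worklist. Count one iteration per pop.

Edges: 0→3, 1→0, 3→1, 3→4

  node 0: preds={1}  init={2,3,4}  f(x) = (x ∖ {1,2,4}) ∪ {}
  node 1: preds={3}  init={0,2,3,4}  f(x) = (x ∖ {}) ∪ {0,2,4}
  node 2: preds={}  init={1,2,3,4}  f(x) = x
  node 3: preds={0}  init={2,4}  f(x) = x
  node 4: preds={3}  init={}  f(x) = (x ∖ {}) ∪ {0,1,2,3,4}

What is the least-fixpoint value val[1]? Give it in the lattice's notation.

Trace (6 dequeues):
  [1] u=0 | in {0,2,3,4} | out {0,2,3,4} | prev {2,3,4} | push {}
  [2] u=1 | in {2,4} | out {0,2,3,4} | ==
  [3] u=2 | in {} | out {1,2,3,4} | ==
  [4] u=3 | in {0,2,3,4} | out {0,2,3,4} | prev {2,4} | push {1}
  [5] u=4 | in {0,2,3,4} | out {0,1,2,3,4} | prev {} | push {}
  [6] u=1 | in {0,2,3,4} | out {0,2,3,4} | ==

Converged values:
  [0] {0,2,3,4}
  [1] {0,2,3,4}
  [2] {1,2,3,4}
  [3] {0,2,3,4}
  [4] {0,1,2,3,4}

{0,2,3,4}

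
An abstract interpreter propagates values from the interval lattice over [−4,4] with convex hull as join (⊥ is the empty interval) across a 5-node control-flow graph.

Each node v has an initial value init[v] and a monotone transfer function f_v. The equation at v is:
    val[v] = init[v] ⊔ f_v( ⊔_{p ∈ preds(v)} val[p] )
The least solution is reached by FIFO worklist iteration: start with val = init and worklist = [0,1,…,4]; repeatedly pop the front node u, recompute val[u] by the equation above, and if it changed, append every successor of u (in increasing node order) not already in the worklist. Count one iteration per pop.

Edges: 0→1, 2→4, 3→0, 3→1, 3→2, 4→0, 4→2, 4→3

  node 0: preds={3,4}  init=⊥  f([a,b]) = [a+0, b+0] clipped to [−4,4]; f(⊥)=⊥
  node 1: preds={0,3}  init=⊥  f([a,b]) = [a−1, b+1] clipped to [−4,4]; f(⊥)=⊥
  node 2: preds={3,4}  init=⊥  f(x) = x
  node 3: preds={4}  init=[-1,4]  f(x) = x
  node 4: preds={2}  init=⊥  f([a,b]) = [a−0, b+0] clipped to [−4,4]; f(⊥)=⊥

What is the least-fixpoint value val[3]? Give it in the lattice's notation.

[-1,4]

Worklist (8 pops):
  #1 pop 0: in=[-1,4] → [-1,4] (was ⊥); enqueue []
  #2 pop 1: in=[-1,4] → [-2,4] (was ⊥); enqueue []
  #3 pop 2: in=[-1,4] → [-1,4] (was ⊥); enqueue []
  #4 pop 3: in=⊥ → [-1,4] (no change)
  #5 pop 4: in=[-1,4] → [-1,4] (was ⊥); enqueue [0,2,3]
  #6 pop 0: in=[-1,4] → [-1,4] (no change)
  #7 pop 2: in=[-1,4] → [-1,4] (no change)
  #8 pop 3: in=[-1,4] → [-1,4] (no change)

Fixpoint:
  val[0] = [-1,4]
  val[1] = [-2,4]
  val[2] = [-1,4]
  val[3] = [-1,4]
  val[4] = [-1,4]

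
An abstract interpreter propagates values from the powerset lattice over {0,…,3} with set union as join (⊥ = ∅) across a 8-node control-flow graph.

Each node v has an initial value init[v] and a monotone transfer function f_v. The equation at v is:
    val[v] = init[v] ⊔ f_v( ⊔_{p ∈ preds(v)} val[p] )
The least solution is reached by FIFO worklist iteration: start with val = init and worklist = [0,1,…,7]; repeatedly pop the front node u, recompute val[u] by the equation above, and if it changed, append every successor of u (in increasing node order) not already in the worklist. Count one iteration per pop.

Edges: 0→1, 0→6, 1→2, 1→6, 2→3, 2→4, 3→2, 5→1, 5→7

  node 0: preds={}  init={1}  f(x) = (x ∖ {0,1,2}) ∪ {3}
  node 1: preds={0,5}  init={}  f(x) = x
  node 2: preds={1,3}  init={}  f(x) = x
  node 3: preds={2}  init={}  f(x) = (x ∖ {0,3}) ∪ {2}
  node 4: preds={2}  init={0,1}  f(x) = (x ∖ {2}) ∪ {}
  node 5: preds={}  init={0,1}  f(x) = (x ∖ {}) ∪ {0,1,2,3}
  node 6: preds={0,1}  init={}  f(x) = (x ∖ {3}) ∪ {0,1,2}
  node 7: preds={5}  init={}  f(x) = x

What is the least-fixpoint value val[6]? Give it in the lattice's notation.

Iteration log — 14 steps:
  step 1. node 0  ⊔preds={}  new={1,3}  old={1}  +wl: 
  step 2. node 1  ⊔preds={0,1,3}  new={0,1,3}  old={}  +wl: 
  step 3. node 2  ⊔preds={0,1,3}  new={0,1,3}  old={}  +wl: 
  step 4. node 3  ⊔preds={0,1,3}  new={1,2}  old={}  +wl: 2
  step 5. node 4  ⊔preds={0,1,3}  new={0,1,3}  old={0,1}  +wl: 
  step 6. node 5  ⊔preds={}  new={0,1,2,3}  old={0,1}  +wl: 1
  step 7. node 6  ⊔preds={0,1,3}  new={0,1,2}  old={}  +wl: 
  step 8. node 7  ⊔preds={0,1,2,3}  new={0,1,2,3}  old={}  +wl: 
  step 9. node 2  ⊔preds={0,1,2,3}  new={0,1,2,3}  old={0,1,3}  +wl: 3,4
  step 10. node 1  ⊔preds={0,1,2,3}  new={0,1,2,3}  old={0,1,3}  +wl: 2,6
  step 11. node 3  ⊔preds={0,1,2,3}  new={1,2}  stable
  step 12. node 4  ⊔preds={0,1,2,3}  new={0,1,3}  stable
  step 13. node 2  ⊔preds={0,1,2,3}  new={0,1,2,3}  stable
  step 14. node 6  ⊔preds={0,1,2,3}  new={0,1,2}  stable

Least fixpoint reached:
  node 0: {1,3}
  node 1: {0,1,2,3}
  node 2: {0,1,2,3}
  node 3: {1,2}
  node 4: {0,1,3}
  node 5: {0,1,2,3}
  node 6: {0,1,2}
  node 7: {0,1,2,3}

{0,1,2}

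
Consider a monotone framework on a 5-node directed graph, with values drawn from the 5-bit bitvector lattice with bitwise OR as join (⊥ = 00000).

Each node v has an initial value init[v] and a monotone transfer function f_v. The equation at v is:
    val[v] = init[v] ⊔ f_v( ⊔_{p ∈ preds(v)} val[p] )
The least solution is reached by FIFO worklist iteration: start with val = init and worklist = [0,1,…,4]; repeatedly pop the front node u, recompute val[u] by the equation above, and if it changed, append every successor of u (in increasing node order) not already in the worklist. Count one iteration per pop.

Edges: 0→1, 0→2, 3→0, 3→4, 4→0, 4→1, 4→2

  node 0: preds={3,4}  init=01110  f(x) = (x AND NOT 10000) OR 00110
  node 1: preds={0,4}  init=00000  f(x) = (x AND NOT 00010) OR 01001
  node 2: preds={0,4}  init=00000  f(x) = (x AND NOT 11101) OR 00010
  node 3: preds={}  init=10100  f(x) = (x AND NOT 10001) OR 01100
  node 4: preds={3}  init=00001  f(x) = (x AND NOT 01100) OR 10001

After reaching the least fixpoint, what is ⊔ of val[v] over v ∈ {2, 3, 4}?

11111

Iteration log — 8 steps:
  step 1. node 0  ⊔preds=10101  new=01111  old=01110  +wl: 
  step 2. node 1  ⊔preds=01111  new=01101  old=00000  +wl: 
  step 3. node 2  ⊔preds=01111  new=00010  old=00000  +wl: 
  step 4. node 3  ⊔preds=00000  new=11100  old=10100  +wl: 0
  step 5. node 4  ⊔preds=11100  new=10001  old=00001  +wl: 1,2
  step 6. node 0  ⊔preds=11101  new=01111  stable
  step 7. node 1  ⊔preds=11111  new=11101  old=01101  +wl: 
  step 8. node 2  ⊔preds=11111  new=00010  stable

Least fixpoint reached:
  node 0: 01111
  node 1: 11101
  node 2: 00010
  node 3: 11100
  node 4: 10001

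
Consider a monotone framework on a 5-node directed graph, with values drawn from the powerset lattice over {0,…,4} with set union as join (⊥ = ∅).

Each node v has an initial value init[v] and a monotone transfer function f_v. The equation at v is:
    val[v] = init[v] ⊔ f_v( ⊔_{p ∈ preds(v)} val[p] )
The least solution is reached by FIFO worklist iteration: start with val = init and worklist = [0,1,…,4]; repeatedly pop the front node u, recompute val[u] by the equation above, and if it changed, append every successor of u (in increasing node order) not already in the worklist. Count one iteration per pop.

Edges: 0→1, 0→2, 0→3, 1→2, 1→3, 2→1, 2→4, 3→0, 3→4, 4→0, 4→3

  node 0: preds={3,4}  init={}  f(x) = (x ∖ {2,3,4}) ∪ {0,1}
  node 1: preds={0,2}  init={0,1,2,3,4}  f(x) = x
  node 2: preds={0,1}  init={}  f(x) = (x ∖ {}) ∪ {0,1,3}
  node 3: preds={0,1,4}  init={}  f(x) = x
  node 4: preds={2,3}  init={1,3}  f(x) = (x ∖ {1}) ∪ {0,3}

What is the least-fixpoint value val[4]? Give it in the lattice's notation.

Trace (8 dequeues):
  [1] u=0 | in {1,3} | out {0,1} | prev {} | push {}
  [2] u=1 | in {0,1} | out {0,1,2,3,4} | ==
  [3] u=2 | in {0,1,2,3,4} | out {0,1,2,3,4} | prev {} | push {1}
  [4] u=3 | in {0,1,2,3,4} | out {0,1,2,3,4} | prev {} | push {0}
  [5] u=4 | in {0,1,2,3,4} | out {0,1,2,3,4} | prev {1,3} | push {3}
  [6] u=1 | in {0,1,2,3,4} | out {0,1,2,3,4} | ==
  [7] u=0 | in {0,1,2,3,4} | out {0,1} | ==
  [8] u=3 | in {0,1,2,3,4} | out {0,1,2,3,4} | ==

Converged values:
  [0] {0,1}
  [1] {0,1,2,3,4}
  [2] {0,1,2,3,4}
  [3] {0,1,2,3,4}
  [4] {0,1,2,3,4}

{0,1,2,3,4}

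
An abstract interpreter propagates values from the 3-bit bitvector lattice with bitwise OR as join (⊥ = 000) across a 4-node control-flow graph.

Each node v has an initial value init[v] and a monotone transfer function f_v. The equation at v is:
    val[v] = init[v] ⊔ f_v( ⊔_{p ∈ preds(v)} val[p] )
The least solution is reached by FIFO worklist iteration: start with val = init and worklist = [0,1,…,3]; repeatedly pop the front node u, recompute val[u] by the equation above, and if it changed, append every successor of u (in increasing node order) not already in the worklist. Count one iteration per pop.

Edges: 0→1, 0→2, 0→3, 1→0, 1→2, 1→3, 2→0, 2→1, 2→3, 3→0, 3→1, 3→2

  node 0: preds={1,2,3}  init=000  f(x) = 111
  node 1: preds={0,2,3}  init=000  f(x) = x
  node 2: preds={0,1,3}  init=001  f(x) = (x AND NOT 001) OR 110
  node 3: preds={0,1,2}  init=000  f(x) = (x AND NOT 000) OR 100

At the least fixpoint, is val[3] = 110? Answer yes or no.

no

Iteration log — 7 steps:
  step 1. node 0  ⊔preds=001  new=111  old=000  +wl: 
  step 2. node 1  ⊔preds=111  new=111  old=000  +wl: 0
  step 3. node 2  ⊔preds=111  new=111  old=001  +wl: 1
  step 4. node 3  ⊔preds=111  new=111  old=000  +wl: 2
  step 5. node 0  ⊔preds=111  new=111  stable
  step 6. node 1  ⊔preds=111  new=111  stable
  step 7. node 2  ⊔preds=111  new=111  stable

Least fixpoint reached:
  node 0: 111
  node 1: 111
  node 2: 111
  node 3: 111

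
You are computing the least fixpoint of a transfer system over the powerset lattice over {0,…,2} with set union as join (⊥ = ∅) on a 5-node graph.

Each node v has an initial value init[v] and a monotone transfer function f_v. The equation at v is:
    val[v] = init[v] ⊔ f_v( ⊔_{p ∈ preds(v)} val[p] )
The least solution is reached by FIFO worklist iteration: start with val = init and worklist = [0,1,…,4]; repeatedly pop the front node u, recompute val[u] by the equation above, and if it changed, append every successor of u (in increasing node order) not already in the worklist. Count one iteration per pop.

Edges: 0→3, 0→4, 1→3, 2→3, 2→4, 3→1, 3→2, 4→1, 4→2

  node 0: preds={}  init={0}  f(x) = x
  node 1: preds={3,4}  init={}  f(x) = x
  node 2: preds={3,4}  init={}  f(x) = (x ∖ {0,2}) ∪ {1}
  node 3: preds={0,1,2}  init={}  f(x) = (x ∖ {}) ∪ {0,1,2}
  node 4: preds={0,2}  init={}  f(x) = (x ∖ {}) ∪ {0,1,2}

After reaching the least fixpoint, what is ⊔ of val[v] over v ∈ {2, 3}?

{0,1,2}

Worklist (8 pops):
  #1 pop 0: in={} → {0} (no change)
  #2 pop 1: in={} → {} (no change)
  #3 pop 2: in={} → {1} (was {}); enqueue []
  #4 pop 3: in={0,1} → {0,1,2} (was {}); enqueue [1,2]
  #5 pop 4: in={0,1} → {0,1,2} (was {}); enqueue []
  #6 pop 1: in={0,1,2} → {0,1,2} (was {}); enqueue [3]
  #7 pop 2: in={0,1,2} → {1} (no change)
  #8 pop 3: in={0,1,2} → {0,1,2} (no change)

Fixpoint:
  val[0] = {0}
  val[1] = {0,1,2}
  val[2] = {1}
  val[3] = {0,1,2}
  val[4] = {0,1,2}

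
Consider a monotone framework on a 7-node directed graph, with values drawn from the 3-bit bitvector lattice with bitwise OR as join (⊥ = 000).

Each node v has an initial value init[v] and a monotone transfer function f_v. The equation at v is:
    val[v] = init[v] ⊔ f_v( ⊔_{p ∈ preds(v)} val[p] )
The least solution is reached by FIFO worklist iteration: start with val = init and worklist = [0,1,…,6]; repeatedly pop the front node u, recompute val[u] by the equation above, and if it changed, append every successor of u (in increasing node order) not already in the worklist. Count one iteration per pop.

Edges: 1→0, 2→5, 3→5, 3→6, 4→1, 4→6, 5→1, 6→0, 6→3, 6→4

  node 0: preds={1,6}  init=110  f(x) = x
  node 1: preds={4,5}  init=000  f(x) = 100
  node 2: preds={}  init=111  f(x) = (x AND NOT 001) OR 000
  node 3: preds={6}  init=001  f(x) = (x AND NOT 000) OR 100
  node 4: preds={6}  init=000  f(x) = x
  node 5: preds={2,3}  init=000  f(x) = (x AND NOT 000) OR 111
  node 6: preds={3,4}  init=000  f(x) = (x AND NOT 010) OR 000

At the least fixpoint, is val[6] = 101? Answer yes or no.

Worklist (13 pops):
  #1 pop 0: in=000 → 110 (no change)
  #2 pop 1: in=000 → 100 (was 000); enqueue [0]
  #3 pop 2: in=000 → 111 (no change)
  #4 pop 3: in=000 → 101 (was 001); enqueue []
  #5 pop 4: in=000 → 000 (no change)
  #6 pop 5: in=111 → 111 (was 000); enqueue [1]
  #7 pop 6: in=101 → 101 (was 000); enqueue [3,4]
  #8 pop 0: in=101 → 111 (was 110); enqueue []
  #9 pop 1: in=111 → 100 (no change)
  #10 pop 3: in=101 → 101 (no change)
  #11 pop 4: in=101 → 101 (was 000); enqueue [1,6]
  #12 pop 1: in=111 → 100 (no change)
  #13 pop 6: in=101 → 101 (no change)

Fixpoint:
  val[0] = 111
  val[1] = 100
  val[2] = 111
  val[3] = 101
  val[4] = 101
  val[5] = 111
  val[6] = 101

yes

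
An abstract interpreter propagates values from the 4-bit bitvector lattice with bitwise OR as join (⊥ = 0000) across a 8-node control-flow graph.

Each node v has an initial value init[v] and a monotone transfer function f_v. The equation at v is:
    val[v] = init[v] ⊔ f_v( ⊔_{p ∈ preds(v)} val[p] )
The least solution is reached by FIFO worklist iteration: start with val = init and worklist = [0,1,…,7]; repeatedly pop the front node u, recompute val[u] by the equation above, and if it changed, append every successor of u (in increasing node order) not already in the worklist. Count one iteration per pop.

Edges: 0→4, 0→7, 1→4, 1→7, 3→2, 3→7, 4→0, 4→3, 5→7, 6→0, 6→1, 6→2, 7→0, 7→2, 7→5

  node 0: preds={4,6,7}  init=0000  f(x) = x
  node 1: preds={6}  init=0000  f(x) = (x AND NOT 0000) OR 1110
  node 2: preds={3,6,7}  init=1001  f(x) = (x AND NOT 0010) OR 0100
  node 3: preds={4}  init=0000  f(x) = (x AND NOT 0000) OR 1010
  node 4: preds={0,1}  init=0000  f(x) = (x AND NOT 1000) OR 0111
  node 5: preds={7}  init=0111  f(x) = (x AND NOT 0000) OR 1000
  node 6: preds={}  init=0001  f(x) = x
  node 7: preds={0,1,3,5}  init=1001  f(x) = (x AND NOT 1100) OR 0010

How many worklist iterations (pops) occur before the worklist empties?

15

Trace (15 dequeues):
  [1] u=0 | in 1001 | out 1001 | prev 0000 | push {}
  [2] u=1 | in 0001 | out 1111 | prev 0000 | push {}
  [3] u=2 | in 1001 | out 1101 | prev 1001 | push {}
  [4] u=3 | in 0000 | out 1010 | prev 0000 | push {2}
  [5] u=4 | in 1111 | out 0111 | prev 0000 | push {0,3}
  [6] u=5 | in 1001 | out 1111 | prev 0111 | push {}
  [7] u=6 | in 0000 | out 0001 | ==
  [8] u=7 | in 1111 | out 1011 | prev 1001 | push {5}
  [9] u=2 | in 1011 | out 1101 | ==
  [10] u=0 | in 1111 | out 1111 | prev 1001 | push {4,7}
  [11] u=3 | in 0111 | out 1111 | prev 1010 | push {2}
  [12] u=5 | in 1011 | out 1111 | ==
  [13] u=4 | in 1111 | out 0111 | ==
  [14] u=7 | in 1111 | out 1011 | ==
  [15] u=2 | in 1111 | out 1101 | ==

Converged values:
  [0] 1111
  [1] 1111
  [2] 1101
  [3] 1111
  [4] 0111
  [5] 1111
  [6] 0001
  [7] 1011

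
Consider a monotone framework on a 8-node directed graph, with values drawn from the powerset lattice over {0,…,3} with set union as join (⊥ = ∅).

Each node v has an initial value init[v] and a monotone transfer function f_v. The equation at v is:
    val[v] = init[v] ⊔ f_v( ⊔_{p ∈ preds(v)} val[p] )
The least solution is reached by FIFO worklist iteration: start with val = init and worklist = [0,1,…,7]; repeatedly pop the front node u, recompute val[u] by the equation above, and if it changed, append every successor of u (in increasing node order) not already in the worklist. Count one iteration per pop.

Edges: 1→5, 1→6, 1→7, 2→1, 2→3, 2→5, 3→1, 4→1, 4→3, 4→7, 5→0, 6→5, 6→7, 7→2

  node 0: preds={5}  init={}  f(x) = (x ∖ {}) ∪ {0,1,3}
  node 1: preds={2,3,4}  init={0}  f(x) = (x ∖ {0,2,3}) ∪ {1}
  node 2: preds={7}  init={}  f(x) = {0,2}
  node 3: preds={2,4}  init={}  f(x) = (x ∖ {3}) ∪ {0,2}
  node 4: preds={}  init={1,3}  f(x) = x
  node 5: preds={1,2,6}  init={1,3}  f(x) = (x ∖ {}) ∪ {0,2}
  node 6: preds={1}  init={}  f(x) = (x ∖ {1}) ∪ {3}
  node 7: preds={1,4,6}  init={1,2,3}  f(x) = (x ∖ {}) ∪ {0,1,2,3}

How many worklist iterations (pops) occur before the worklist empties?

Trace (12 dequeues):
  [1] u=0 | in {1,3} | out {0,1,3} | prev {} | push {}
  [2] u=1 | in {1,3} | out {0,1} | prev {0} | push {}
  [3] u=2 | in {1,2,3} | out {0,2} | prev {} | push {1}
  [4] u=3 | in {0,1,2,3} | out {0,1,2} | prev {} | push {}
  [5] u=4 | in {} | out {1,3} | ==
  [6] u=5 | in {0,1,2} | out {0,1,2,3} | prev {1,3} | push {0}
  [7] u=6 | in {0,1} | out {0,3} | prev {} | push {5}
  [8] u=7 | in {0,1,3} | out {0,1,2,3} | prev {1,2,3} | push {2}
  [9] u=1 | in {0,1,2,3} | out {0,1} | ==
  [10] u=0 | in {0,1,2,3} | out {0,1,2,3} | prev {0,1,3} | push {}
  [11] u=5 | in {0,1,2,3} | out {0,1,2,3} | ==
  [12] u=2 | in {0,1,2,3} | out {0,2} | ==

Converged values:
  [0] {0,1,2,3}
  [1] {0,1}
  [2] {0,2}
  [3] {0,1,2}
  [4] {1,3}
  [5] {0,1,2,3}
  [6] {0,3}
  [7] {0,1,2,3}

12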